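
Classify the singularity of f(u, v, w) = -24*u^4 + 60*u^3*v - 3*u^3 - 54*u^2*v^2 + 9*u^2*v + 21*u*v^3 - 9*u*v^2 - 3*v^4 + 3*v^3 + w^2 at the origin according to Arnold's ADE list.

E7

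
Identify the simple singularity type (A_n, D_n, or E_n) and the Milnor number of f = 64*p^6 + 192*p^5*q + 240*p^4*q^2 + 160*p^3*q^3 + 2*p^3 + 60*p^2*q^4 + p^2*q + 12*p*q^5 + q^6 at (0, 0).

Type D7, Milnor number mu = 7.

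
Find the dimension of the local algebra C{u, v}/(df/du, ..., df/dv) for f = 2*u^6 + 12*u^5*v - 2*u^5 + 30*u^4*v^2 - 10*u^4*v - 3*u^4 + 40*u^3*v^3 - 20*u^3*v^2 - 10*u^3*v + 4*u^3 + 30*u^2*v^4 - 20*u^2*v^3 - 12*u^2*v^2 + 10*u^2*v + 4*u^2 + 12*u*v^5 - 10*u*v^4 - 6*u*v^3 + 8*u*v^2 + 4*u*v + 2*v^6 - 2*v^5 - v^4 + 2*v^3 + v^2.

5

The Hessian of f at 0 has rank 1. Corank 1: A-series; mu = 5 gives A_5.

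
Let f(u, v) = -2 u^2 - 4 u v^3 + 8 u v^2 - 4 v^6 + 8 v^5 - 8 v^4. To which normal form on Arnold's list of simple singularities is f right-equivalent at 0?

The Hessian of f at 0 has rank 1. Corank 1: A-series; mu = 5 gives A_5.

A_{5}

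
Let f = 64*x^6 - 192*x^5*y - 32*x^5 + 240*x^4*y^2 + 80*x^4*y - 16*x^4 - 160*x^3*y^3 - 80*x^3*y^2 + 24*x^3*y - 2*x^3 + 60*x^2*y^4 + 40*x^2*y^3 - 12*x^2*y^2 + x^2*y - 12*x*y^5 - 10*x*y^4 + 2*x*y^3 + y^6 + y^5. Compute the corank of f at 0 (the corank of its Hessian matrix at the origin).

2

Hessian at 0 has rank 0.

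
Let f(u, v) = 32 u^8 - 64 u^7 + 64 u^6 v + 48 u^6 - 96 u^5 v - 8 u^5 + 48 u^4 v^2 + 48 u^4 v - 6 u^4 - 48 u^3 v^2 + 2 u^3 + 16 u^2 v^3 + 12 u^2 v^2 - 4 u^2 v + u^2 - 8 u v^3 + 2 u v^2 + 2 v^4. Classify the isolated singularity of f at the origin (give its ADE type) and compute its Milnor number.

The Hessian of f at 0 has rank 1. Corank 1: A-series; mu = 3 gives A_3.

Type A3, Milnor number mu = 3.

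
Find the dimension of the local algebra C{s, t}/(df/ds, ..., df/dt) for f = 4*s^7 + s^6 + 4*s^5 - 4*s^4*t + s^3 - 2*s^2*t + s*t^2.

7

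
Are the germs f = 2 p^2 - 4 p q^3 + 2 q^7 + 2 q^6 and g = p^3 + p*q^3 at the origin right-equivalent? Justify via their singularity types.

No.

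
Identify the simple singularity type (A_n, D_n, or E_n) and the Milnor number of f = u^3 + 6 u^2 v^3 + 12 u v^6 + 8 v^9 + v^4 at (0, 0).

The Hessian of f at 0 has rank 0. Corank 2; j^3 = u^3 is a perfect cube, so E-series; the 4-jet and mu = 6 give E_6.

Type E_6, Milnor number mu = 6.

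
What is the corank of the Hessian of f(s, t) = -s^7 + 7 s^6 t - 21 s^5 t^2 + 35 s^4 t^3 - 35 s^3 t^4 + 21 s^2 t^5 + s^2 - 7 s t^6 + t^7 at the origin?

Hessian at 0 has rank 1.

1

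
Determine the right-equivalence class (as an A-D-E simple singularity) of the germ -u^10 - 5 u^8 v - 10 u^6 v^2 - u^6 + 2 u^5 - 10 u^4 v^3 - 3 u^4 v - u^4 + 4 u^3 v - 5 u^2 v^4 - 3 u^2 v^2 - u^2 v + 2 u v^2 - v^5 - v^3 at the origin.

D6

The Hessian of f at 0 has rank 0. Corank 2; j^3 = -v*(u - v)^2 has shape L^2 M (L != M), so D-series; mu = 6 gives D_6.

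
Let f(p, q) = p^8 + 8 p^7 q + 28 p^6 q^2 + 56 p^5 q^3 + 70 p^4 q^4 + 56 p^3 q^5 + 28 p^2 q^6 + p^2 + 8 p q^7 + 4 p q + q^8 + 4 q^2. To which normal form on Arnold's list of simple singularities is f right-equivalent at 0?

A7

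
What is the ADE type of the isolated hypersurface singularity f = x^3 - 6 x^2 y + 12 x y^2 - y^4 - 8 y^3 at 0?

The Hessian of f at 0 is [[0, 0], [0, 0]] with rank 0, so corank 2. A Groebner basis of the Jacobian ideal J(f) in C{x,y} is {y^3, x^2 - 4*x*y + 4*y^2}; counting standard monomials gives mu = 6. Corank 2; j^3 = (x - 2*y)^3 is a perfect cube, so E-series; the 4-jet and mu = 6 give E_6.

E6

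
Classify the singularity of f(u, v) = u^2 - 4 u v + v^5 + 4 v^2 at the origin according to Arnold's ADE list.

A_{4}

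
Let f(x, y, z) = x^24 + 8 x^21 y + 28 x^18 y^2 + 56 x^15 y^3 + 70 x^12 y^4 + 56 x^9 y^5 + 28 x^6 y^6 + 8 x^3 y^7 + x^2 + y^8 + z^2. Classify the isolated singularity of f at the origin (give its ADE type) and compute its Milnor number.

Type A_{7}, Milnor number mu = 7.

The Hessian of f at 0 is [[2, 0, 0], [0, 0, 0], [0, 0, 2]] with rank 2, so corank 1. A Groebner basis of the Jacobian ideal J(f) in C{x,y,z} is {y^7, x, z}; counting standard monomials gives mu = 7. Corank 1: A-series; mu = 7 gives A_7.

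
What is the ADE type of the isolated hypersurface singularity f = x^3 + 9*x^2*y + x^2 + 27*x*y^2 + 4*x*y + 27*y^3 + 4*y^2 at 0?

A2

The Hessian of f at 0 has rank 1. Corank 1: A-series; mu = 2 gives A_2.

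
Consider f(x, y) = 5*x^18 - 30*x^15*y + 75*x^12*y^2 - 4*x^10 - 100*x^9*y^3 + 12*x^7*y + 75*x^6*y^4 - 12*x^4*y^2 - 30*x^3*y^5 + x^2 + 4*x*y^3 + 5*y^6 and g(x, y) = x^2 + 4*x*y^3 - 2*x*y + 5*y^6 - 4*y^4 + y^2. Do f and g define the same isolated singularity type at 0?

Yes.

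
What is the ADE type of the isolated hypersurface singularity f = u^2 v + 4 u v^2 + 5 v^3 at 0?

D_4

The Hessian of f at 0 is [[0, 0], [0, 0]] with rank 0, so corank 2. A Groebner basis of the Jacobian ideal J(f) in C{u,v} is {v^3, u^2 - v^2, u*v + 2*v^2}; counting standard monomials gives mu = 4. Corank 2; j^3 = v*(u^2 + 4*u*v + 5*v^2) splits into three distinct lines over C (the quadratic factor has nonzero discriminant), so D_4.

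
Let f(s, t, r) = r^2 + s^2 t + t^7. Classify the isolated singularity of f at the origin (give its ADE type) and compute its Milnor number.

Type D_{8}, Milnor number mu = 8.

The Hessian of f at 0 is [[0, 0, 0], [0, 0, 0], [0, 0, 2]] with rank 1, so corank 2. A Groebner basis of the Jacobian ideal J(f) in C{s,t,r} is {s^2/7 + t^6, s^3, s*t, r}; counting standard monomials gives mu = 8. Corank 2; j^3 = s^2*t has shape L^2 M (L != M), so D-series; mu = 8 gives D_8.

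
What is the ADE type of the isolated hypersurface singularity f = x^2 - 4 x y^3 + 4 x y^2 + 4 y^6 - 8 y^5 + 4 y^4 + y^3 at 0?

The Hessian of f at 0 is [[2, 0], [0, 0]] with rank 1, so corank 1. A Groebner basis of the Jacobian ideal J(f) in C{x,y} is {y^2, x}; counting standard monomials gives mu = 2. Corank 1: A-series; mu = 2 gives A_2.

A_{2}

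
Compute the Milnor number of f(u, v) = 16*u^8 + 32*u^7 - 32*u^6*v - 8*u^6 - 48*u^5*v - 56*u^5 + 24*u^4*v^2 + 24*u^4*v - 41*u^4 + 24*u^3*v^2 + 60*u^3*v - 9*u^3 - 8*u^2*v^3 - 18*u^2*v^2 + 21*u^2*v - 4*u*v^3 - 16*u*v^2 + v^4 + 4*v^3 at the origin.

The Hessian of f at 0 has rank 0. Corank 2; j^3 = -(u - v)*(3*u - 2*v)^2 has shape L^2 M (L != M), so D-series; mu = 5 gives D_5.

5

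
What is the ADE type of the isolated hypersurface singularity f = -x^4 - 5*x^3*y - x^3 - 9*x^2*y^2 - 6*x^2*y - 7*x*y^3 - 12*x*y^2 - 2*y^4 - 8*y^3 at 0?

E_{7}

The Hessian of f at 0 is [[0, 0], [0, 0]] with rank 0, so corank 2. A Groebner basis of the Jacobian ideal J(f) in C{x,y} is {3*x^2 + 12*x*y + y^4 - y^3 + 12*y^2, x^3 + 18*x^2 + 72*x*y + 2*y^3 + 72*y^2, x^2*y - 7*x^2 - 28*x*y - 5*y^3/3 - 28*y^2, 2*x^2 + x*y^2 + 8*x*y + 4*y^3/3 + 8*y^2}; counting standard monomials gives mu = 7. Corank 2; j^3 = -(x + 2*y)^3 is a perfect cube, so E-series; the 4-jet and mu = 7 give E_7.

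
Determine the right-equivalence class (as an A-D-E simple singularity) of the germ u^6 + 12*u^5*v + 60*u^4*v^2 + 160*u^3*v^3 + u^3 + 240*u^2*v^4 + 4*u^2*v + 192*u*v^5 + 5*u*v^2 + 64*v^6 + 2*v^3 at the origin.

D_7

The Hessian of f at 0 is [[0, 0], [0, 0]] with rank 0, so corank 2. A Groebner basis of the Jacobian ideal J(f) in C{u,v} is {-u*v/6 + v^5 - v^2/6, u*v^2 + v^3, u^2 + 3*u*v + 2*v^2}; counting standard monomials gives mu = 7. Corank 2; j^3 = (u + v)^2*(u + 2*v) has shape L^2 M (L != M), so D-series; mu = 7 gives D_7.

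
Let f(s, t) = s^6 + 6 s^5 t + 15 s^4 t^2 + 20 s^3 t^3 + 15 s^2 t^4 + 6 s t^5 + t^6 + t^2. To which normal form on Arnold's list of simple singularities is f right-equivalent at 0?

A_{5}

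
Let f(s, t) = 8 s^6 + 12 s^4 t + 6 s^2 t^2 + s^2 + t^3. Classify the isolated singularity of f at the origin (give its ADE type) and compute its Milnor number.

The Hessian of f at 0 is [[2, 0], [0, 0]] with rank 1, so corank 1. A Groebner basis of the Jacobian ideal J(f) in C{s,t} is {t^2, s}; counting standard monomials gives mu = 2. Corank 1: A-series; mu = 2 gives A_2.

Type A_{2}, Milnor number mu = 2.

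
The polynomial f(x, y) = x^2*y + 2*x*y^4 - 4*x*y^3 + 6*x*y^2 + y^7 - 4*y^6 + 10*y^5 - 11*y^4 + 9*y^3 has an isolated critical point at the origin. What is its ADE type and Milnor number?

Type D_{5}, Milnor number mu = 5.

The Hessian of f at 0 is [[0, 0], [0, 0]] with rank 0, so corank 2. A Groebner basis of the Jacobian ideal J(f) in C{x,y} is {x*y^2 + 3*x*y/2 + 9*y^2/2, -x*y/2 + y^3 - 3*y^2/2, x^2 + 8*x*y + 15*y^2}; counting standard monomials gives mu = 5. Corank 2; j^3 = y*(x + 3*y)^2 has shape L^2 M (L != M), so D-series; mu = 5 gives D_5.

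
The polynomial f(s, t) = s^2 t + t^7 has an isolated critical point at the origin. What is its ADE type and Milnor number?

Type D_8, Milnor number mu = 8.

The Hessian of f at 0 is [[0, 0], [0, 0]] with rank 0, so corank 2. A Groebner basis of the Jacobian ideal J(f) in C{s,t} is {s^2/7 + t^6, s^3, s*t}; counting standard monomials gives mu = 8. Corank 2; j^3 = s^2*t has shape L^2 M (L != M), so D-series; mu = 8 gives D_8.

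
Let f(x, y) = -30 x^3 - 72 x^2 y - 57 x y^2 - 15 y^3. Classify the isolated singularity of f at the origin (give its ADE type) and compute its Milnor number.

Type D_{4}, Milnor number mu = 4.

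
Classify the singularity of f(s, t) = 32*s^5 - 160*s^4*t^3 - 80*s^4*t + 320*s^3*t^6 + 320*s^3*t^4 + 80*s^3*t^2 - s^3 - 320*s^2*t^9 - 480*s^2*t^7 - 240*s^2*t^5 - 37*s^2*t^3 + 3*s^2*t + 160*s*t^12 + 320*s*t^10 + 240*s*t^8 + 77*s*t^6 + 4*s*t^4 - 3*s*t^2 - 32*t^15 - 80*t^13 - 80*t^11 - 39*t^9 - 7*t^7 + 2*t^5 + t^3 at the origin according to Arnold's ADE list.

E_{8}

The Hessian of f at 0 has rank 0. Corank 2; j^3 = -(s - t)^3 is a perfect cube, so E-series; the 5-jet and mu = 8 give E_8.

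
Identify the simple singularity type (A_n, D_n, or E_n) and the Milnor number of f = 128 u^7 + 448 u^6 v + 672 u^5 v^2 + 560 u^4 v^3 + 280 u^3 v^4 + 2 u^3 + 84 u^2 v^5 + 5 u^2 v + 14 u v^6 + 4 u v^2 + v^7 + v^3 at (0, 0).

The Hessian of f at 0 has rank 0. Corank 2; j^3 = (u + v)^2*(2*u + v) has shape L^2 M (L != M), so D-series; mu = 8 gives D_8.

Type D8, Milnor number mu = 8.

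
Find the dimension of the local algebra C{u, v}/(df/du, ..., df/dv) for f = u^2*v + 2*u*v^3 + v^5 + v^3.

4

The Hessian of f at 0 has rank 0. Corank 2; j^3 = v*(u^2 + v^2) splits into three distinct lines over C (the quadratic factor has nonzero discriminant), so D_4.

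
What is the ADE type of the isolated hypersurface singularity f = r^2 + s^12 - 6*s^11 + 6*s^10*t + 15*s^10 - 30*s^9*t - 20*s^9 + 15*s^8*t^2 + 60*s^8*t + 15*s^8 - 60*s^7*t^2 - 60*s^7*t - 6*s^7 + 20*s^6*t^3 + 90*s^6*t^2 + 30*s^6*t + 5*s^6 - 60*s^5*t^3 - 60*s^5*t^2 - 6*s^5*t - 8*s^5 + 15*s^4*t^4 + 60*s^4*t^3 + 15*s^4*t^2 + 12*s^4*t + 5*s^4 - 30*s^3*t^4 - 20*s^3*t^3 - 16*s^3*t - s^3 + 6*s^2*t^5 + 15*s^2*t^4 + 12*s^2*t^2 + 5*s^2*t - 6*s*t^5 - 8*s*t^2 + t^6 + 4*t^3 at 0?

D7

The Hessian of f at 0 has rank 1. Corank 2; j^3 = -(s - 2*t)^2*(s - t) has shape L^2 M (L != M), so D-series; mu = 7 gives D_7.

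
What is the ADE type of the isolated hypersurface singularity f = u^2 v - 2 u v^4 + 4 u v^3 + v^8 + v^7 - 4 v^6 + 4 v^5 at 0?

The Hessian of f at 0 has rank 0. Corank 2; j^3 = u^2*v has shape L^2 M (L != M), so D-series; mu = 9 gives D_9.

D9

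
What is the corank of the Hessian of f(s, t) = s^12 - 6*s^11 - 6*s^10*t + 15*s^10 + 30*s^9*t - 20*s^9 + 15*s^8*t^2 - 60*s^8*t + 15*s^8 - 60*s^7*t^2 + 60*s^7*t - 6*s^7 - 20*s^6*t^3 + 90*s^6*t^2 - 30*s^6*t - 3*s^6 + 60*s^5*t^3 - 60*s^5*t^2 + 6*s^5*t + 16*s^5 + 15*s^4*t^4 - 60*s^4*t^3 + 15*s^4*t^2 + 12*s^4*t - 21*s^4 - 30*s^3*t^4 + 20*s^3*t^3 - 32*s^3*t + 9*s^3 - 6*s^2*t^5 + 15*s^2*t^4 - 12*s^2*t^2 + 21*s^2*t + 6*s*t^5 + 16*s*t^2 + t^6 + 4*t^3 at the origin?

Hessian at 0 has rank 0.

2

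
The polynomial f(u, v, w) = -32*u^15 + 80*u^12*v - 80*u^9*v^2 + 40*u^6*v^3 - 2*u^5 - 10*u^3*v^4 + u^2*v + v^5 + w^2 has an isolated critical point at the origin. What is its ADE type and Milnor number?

Type D6, Milnor number mu = 6.

The Hessian of f at 0 has rank 1. Corank 2; j^3 = u^2*v has shape L^2 M (L != M), so D-series; mu = 6 gives D_6.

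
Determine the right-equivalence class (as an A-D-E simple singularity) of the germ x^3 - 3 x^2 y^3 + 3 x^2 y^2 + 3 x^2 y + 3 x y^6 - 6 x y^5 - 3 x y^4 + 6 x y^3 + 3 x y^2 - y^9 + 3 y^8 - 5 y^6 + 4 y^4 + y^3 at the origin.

E_6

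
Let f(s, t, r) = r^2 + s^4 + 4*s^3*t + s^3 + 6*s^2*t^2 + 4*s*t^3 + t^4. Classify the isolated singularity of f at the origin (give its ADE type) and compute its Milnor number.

Type E_6, Milnor number mu = 6.

The Hessian of f at 0 has rank 1. Corank 2; j^3 = s^3 is a perfect cube, so E-series; the 4-jet and mu = 6 give E_6.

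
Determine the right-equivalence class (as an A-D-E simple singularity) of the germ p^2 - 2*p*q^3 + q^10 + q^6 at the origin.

A_{9}

The Hessian of f at 0 is [[2, 0], [0, 0]] with rank 1, so corank 1. A Groebner basis of the Jacobian ideal J(f) in C{p,q} is {p^3, -p + q^3}; counting standard monomials gives mu = 9. Corank 1: A-series; mu = 9 gives A_9.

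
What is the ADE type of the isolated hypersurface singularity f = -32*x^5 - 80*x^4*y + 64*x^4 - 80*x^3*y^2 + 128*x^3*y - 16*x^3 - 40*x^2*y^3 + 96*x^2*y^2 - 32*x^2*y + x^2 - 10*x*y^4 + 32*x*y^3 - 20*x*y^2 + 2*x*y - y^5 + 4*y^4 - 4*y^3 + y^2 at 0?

The Hessian of f at 0 is [[2, 2], [2, 2]] with rank 1, so corank 1. A Groebner basis of the Jacobian ideal J(f) in C{x,y} is {x/16 + y^3 - y^2/8 + y/16, x^2 - x/4 - y^2/2 - y/4, x*y + x/8 + 3*y^2/4 + y/8}; counting standard monomials gives mu = 4. Corank 1: A-series; mu = 4 gives A_4.

A_4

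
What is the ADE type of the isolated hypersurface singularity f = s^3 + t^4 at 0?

E_6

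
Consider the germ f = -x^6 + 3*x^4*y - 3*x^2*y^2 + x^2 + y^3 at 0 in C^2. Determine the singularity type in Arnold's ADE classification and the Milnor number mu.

Type A_2, Milnor number mu = 2.

The Hessian of f at 0 is [[2, 0], [0, 0]] with rank 1, so corank 1. A Groebner basis of the Jacobian ideal J(f) in C{x,y} is {y^2, x}; counting standard monomials gives mu = 2. Corank 1: A-series; mu = 2 gives A_2.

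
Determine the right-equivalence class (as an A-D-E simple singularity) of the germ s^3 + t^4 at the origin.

E6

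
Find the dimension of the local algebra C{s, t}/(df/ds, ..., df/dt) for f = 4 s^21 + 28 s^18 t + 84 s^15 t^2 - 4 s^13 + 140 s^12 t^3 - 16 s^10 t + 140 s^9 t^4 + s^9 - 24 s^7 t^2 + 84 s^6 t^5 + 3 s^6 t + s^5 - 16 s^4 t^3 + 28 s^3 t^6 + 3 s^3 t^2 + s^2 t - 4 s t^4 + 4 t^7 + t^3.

4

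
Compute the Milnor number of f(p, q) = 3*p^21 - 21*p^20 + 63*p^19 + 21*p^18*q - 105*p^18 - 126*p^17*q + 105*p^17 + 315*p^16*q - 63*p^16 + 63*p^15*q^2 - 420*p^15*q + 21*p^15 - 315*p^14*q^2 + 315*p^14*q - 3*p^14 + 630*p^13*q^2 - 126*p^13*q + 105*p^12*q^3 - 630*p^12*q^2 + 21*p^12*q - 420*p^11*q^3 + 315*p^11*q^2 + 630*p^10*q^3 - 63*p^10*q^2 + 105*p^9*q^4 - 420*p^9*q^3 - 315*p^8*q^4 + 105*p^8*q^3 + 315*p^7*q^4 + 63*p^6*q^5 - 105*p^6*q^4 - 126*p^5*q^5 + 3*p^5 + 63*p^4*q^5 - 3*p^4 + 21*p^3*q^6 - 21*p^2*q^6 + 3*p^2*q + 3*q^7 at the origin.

The Hessian of f at 0 has rank 0. Corank 2; j^3 = 3*p^2*q has shape L^2 M (L != M), so D-series; mu = 8 gives D_8.

8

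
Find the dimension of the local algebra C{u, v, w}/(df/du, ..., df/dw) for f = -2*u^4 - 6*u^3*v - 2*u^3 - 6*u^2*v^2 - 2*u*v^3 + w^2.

7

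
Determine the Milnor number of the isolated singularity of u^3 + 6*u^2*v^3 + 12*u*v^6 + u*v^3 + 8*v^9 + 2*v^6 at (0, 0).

The Hessian of f at 0 has rank 0. Corank 2; j^3 = u^3 is a perfect cube, so E-series; the 4-jet and mu = 7 give E_7.

7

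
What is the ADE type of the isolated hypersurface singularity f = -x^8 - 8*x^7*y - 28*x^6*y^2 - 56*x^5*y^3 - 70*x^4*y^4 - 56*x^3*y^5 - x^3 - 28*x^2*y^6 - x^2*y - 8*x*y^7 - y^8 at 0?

D_{9}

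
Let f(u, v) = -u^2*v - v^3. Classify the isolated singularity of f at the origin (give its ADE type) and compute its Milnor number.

Type D_{4}, Milnor number mu = 4.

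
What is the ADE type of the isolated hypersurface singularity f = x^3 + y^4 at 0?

E_{6}

The Hessian of f at 0 has rank 0. Corank 2; j^3 = x^3 is a perfect cube, so E-series; the 4-jet and mu = 6 give E_6.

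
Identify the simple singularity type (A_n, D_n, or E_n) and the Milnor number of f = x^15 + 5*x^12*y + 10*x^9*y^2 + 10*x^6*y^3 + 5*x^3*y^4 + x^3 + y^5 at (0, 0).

Type E8, Milnor number mu = 8.

The Hessian of f at 0 is [[0, 0], [0, 0]] with rank 0, so corank 2. A Groebner basis of the Jacobian ideal J(f) in C{x,y} is {y^4, x^2}; counting standard monomials gives mu = 8. Corank 2; j^3 = x^3 is a perfect cube, so E-series; the 5-jet and mu = 8 give E_8.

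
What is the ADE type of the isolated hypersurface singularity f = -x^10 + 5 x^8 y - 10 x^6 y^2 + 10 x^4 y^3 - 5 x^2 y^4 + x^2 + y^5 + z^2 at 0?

The Hessian of f at 0 is [[2, 0, 0], [0, 0, 0], [0, 0, 2]] with rank 2, so corank 1. A Groebner basis of the Jacobian ideal J(f) in C{x,y,z} is {y^4, x, z}; counting standard monomials gives mu = 4. Corank 1: A-series; mu = 4 gives A_4.

A4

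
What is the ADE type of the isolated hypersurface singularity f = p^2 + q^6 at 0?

A_{5}

The Hessian of f at 0 is [[2, 0], [0, 0]] with rank 1, so corank 1. A Groebner basis of the Jacobian ideal J(f) in C{p,q} is {q^5, p}; counting standard monomials gives mu = 5. Corank 1: A-series; mu = 5 gives A_5.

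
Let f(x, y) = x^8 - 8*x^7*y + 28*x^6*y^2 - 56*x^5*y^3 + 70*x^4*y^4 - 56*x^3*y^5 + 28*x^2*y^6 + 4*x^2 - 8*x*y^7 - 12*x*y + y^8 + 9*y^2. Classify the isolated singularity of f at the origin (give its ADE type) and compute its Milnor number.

The Hessian of f at 0 is [[8, -12], [-12, 18]] with rank 1, so corank 1. A Groebner basis of the Jacobian ideal J(f) in C{x,y} is {y^7, x - 3*y/2}; counting standard monomials gives mu = 7. Corank 1: A-series; mu = 7 gives A_7.

Type A7, Milnor number mu = 7.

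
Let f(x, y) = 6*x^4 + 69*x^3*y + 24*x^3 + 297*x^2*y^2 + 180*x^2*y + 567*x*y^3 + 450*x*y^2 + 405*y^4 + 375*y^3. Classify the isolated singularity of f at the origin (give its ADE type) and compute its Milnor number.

Type E7, Milnor number mu = 7.

The Hessian of f at 0 is [[0, 0], [0, 0]] with rank 0, so corank 2. A Groebner basis of the Jacobian ideal J(f) in C{x,y} is {768*x^2 + 3840*x*y + y^4 + 8*y^3 + 4800*y^2, x^3 + 660*x^2 + 3300*x*y + 45*y^3/2 + 4125*y^2, x^2*y - 168*x^2 - 840*x*y - 8*y^3 - 1050*y^2, 32*x^2 + x*y^2 + 160*x*y + 17*y^3/6 + 200*y^2}; counting standard monomials gives mu = 7. Corank 2; j^3 = 3*(2*x + 5*y)^3 is a perfect cube, so E-series; the 4-jet and mu = 7 give E_7.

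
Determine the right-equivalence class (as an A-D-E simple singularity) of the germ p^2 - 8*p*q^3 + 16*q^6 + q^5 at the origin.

A_{4}

The Hessian of f at 0 has rank 1. Corank 1: A-series; mu = 4 gives A_4.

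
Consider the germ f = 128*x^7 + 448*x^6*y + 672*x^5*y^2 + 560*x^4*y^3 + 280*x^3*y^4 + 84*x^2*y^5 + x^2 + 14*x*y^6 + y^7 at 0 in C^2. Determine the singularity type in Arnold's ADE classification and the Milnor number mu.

Type A_{6}, Milnor number mu = 6.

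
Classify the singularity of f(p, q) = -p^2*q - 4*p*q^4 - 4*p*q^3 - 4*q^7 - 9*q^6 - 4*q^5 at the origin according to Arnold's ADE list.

D_7

The Hessian of f at 0 has rank 0. Corank 2; j^3 = -p^2*q has shape L^2 M (L != M), so D-series; mu = 7 gives D_7.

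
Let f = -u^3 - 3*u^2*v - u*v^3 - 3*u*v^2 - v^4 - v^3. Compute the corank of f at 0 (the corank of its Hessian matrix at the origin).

2

Hessian at 0 has rank 0.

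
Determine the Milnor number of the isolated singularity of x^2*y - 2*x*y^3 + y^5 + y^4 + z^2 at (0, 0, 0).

5

The Hessian of f at 0 has rank 1. Corank 2; j^3 = x^2*y has shape L^2 M (L != M), so D-series; mu = 5 gives D_5.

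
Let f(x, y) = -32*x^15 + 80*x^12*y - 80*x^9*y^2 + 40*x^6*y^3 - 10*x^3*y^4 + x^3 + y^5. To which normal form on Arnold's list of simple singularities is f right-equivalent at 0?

The Hessian of f at 0 is [[0, 0], [0, 0]] with rank 0, so corank 2. A Groebner basis of the Jacobian ideal J(f) in C{x,y} is {y^4, x^2}; counting standard monomials gives mu = 8. Corank 2; j^3 = x^3 is a perfect cube, so E-series; the 5-jet and mu = 8 give E_8.

E_8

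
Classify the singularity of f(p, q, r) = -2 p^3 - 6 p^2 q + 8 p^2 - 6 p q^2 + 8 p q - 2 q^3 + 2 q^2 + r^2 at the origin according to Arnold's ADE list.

A_{2}

The Hessian of f at 0 has rank 2. Corank 1: A-series; mu = 2 gives A_2.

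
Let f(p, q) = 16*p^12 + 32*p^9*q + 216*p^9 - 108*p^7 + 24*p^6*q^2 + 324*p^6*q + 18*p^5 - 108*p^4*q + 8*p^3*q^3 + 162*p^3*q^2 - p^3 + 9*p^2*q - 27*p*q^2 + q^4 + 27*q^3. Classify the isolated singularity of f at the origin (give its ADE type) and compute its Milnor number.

Type E_6, Milnor number mu = 6.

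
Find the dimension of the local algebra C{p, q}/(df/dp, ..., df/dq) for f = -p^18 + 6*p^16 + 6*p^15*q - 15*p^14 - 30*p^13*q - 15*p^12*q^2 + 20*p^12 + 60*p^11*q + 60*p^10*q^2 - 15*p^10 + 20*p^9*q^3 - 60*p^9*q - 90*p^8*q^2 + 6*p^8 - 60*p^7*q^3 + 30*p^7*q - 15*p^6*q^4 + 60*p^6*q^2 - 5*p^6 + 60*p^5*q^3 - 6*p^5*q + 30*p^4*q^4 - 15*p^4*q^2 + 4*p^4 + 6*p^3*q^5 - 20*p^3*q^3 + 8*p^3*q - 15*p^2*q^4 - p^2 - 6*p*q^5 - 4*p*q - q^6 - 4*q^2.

The Hessian of f at 0 is [[-2, -4], [-4, -8]] with rank 1, so corank 1. A Groebner basis of the Jacobian ideal J(f) in C{p,q} is {p*q^2 - p/8 - q/4, p/16 + q^3 + q/8, p^2 + 4*p*q + 4*q^2}; counting standard monomials gives mu = 5. Corank 1: A-series; mu = 5 gives A_5.

5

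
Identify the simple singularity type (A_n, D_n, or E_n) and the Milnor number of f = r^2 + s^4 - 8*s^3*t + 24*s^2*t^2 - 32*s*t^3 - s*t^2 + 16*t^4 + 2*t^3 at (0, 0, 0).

Type D_{5}, Milnor number mu = 5.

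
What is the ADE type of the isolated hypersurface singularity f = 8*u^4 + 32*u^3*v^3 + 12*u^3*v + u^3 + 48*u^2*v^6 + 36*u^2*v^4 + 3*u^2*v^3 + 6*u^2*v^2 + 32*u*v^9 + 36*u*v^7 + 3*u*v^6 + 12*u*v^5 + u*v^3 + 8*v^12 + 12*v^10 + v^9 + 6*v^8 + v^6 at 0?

The Hessian of f at 0 has rank 0. Corank 2; j^3 = u^3 is a perfect cube, so E-series; the 4-jet and mu = 7 give E_7.

E_{7}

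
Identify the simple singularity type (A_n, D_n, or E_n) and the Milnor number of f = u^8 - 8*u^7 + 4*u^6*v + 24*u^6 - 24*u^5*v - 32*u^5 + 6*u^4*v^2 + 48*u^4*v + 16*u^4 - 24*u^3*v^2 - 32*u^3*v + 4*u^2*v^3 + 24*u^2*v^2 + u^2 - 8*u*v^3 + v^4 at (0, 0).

Type A_{3}, Milnor number mu = 3.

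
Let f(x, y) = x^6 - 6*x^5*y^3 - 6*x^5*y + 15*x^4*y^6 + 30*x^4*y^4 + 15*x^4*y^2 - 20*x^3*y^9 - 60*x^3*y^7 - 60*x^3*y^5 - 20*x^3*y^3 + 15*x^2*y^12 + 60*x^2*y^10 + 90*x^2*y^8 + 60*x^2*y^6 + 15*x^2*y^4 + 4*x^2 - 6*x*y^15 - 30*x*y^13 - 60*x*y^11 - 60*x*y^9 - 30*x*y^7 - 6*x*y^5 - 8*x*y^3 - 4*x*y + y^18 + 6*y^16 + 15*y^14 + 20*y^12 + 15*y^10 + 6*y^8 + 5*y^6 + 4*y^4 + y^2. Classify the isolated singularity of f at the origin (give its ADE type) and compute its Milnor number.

Type A_{5}, Milnor number mu = 5.

The Hessian of f at 0 has rank 1. Corank 1: A-series; mu = 5 gives A_5.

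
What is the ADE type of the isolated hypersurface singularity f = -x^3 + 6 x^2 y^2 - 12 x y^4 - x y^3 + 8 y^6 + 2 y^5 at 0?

E7

The Hessian of f at 0 has rank 0. Corank 2; j^3 = -x^3 is a perfect cube, so E-series; the 4-jet and mu = 7 give E_7.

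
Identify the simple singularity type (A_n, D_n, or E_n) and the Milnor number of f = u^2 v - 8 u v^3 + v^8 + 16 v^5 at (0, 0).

Type D9, Milnor number mu = 9.

The Hessian of f at 0 has rank 0. Corank 2; j^3 = u^2*v has shape L^2 M (L != M), so D-series; mu = 9 gives D_9.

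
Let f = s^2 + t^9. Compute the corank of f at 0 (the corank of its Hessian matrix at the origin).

1

The Hessian at 0 is [[2, 0], [0, 0]] of rank 1; hence corank 1.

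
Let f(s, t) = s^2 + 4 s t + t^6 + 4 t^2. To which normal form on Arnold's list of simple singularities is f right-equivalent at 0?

A_{5}

The Hessian of f at 0 is [[2, 4], [4, 8]] with rank 1, so corank 1. A Groebner basis of the Jacobian ideal J(f) in C{s,t} is {t^5, s + 2*t}; counting standard monomials gives mu = 5. Corank 1: A-series; mu = 5 gives A_5.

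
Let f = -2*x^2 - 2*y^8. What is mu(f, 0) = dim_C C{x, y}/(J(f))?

7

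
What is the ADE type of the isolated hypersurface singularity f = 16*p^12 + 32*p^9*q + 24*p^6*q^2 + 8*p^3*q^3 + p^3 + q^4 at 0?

E_{6}

The Hessian of f at 0 is [[0, 0], [0, 0]] with rank 0, so corank 2. A Groebner basis of the Jacobian ideal J(f) in C{p,q} is {q^3, p^2}; counting standard monomials gives mu = 6. Corank 2; j^3 = p^3 is a perfect cube, so E-series; the 4-jet and mu = 6 give E_6.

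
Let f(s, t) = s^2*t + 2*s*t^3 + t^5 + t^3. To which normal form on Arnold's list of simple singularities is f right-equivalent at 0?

D_4

The Hessian of f at 0 is [[0, 0], [0, 0]] with rank 0, so corank 2. A Groebner basis of the Jacobian ideal J(f) in C{s,t} is {t^3, s^2 + 3*t^2, s*t}; counting standard monomials gives mu = 4. Corank 2; j^3 = t*(s^2 + t^2) splits into three distinct lines over C (the quadratic factor has nonzero discriminant), so D_4.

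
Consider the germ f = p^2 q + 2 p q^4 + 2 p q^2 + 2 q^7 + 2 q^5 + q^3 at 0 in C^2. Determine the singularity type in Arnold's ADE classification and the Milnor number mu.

Type D8, Milnor number mu = 8.

The Hessian of f at 0 is [[0, 0], [0, 0]] with rank 0, so corank 2. A Groebner basis of the Jacobian ideal J(f) in C{p,q} is {-p^2/6 + p*q^3 - 4*p*q/3 - 7*q^2/6, p*q + q^4 + q^2, p^3 - 3*p*q^2 - 2*q^3, p^2*q + 2*p*q^2 + q^3}; counting standard monomials gives mu = 8. Corank 2; j^3 = q*(p + q)^2 has shape L^2 M (L != M), so D-series; mu = 8 gives D_8.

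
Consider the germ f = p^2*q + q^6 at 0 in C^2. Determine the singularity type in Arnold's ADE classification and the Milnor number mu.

Type D7, Milnor number mu = 7.

The Hessian of f at 0 has rank 0. Corank 2; j^3 = p^2*q has shape L^2 M (L != M), so D-series; mu = 7 gives D_7.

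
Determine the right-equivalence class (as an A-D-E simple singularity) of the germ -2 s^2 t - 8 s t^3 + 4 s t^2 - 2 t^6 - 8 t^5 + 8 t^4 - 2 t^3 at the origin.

The Hessian of f at 0 is [[0, 0], [0, 0]] with rank 0, so corank 2. A Groebner basis of the Jacobian ideal J(f) in C{s,t} is {s^3 + 2*s^2 + s*t^2 - 3*s*t + t^2, s^2*t + 2*s^2/3 - 2*s*t^2/3 - 7*s*t/6 + t^2/2, s*t/2 + t^3 - t^2/2}; counting standard monomials gives mu = 7. Corank 2; j^3 = -2*t*(s - t)^2 has shape L^2 M (L != M), so D-series; mu = 7 gives D_7.

D7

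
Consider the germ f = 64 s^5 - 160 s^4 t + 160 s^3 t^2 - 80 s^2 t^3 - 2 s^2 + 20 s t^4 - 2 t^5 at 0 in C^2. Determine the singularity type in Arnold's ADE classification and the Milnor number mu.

The Hessian of f at 0 is [[-4, 0], [0, 0]] with rank 1, so corank 1. A Groebner basis of the Jacobian ideal J(f) in C{s,t} is {t^4, s}; counting standard monomials gives mu = 4. Corank 1: A-series; mu = 4 gives A_4.

Type A_{4}, Milnor number mu = 4.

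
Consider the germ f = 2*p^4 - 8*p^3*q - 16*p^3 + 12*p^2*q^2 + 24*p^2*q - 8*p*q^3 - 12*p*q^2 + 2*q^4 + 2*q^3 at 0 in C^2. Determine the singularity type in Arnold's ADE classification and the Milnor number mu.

Type E_6, Milnor number mu = 6.

The Hessian of f at 0 has rank 0. Corank 2; j^3 = -2*(2*p - q)^3 is a perfect cube, so E-series; the 4-jet and mu = 6 give E_6.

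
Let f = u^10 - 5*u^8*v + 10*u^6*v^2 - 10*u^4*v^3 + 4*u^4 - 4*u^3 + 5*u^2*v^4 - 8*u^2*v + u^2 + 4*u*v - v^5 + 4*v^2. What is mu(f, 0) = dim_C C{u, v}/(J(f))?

4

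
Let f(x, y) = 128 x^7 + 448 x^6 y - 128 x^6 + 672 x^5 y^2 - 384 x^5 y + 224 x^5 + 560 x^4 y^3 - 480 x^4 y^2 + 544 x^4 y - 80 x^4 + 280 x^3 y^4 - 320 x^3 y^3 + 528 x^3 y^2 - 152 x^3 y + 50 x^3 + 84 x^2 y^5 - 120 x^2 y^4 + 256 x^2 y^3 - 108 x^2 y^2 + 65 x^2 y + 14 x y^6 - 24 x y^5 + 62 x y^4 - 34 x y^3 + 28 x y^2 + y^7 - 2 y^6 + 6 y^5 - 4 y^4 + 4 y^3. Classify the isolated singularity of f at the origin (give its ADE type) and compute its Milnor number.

The Hessian of f at 0 has rank 0. Corank 2; j^3 = (2*x + y)*(5*x + 2*y)^2 has shape L^2 M (L != M), so D-series; mu = 6 gives D_6.

Type D_{6}, Milnor number mu = 6.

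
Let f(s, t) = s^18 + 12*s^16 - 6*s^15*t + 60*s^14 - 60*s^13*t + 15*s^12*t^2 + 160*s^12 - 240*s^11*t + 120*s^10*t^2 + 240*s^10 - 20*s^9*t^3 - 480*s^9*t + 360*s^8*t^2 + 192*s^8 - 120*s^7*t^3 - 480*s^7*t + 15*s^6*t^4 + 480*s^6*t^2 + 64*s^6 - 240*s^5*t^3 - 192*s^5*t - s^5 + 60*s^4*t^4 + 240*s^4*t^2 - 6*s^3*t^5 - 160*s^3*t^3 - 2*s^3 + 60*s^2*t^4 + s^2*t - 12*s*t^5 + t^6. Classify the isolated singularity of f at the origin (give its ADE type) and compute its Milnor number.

Type D_7, Milnor number mu = 7.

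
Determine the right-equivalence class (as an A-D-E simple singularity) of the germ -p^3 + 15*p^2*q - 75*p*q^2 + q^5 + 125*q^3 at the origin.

The Hessian of f at 0 is [[0, 0], [0, 0]] with rank 0, so corank 2. A Groebner basis of the Jacobian ideal J(f) in C{p,q} is {q^4, p^2 - 10*p*q + 25*q^2}; counting standard monomials gives mu = 8. Corank 2; j^3 = -(p - 5*q)^3 is a perfect cube, so E-series; the 5-jet and mu = 8 give E_8.

E_{8}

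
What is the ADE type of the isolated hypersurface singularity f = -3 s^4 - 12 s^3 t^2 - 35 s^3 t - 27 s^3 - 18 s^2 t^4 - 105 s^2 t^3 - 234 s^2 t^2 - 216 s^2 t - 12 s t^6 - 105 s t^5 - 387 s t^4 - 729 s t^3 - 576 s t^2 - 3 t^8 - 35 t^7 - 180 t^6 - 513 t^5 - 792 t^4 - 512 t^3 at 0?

E_{7}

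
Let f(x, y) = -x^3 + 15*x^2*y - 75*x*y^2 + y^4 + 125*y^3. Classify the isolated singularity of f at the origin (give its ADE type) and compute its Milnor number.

Type E6, Milnor number mu = 6.

The Hessian of f at 0 has rank 0. Corank 2; j^3 = -(x - 5*y)^3 is a perfect cube, so E-series; the 4-jet and mu = 6 give E_6.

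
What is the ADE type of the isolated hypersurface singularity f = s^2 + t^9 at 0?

A_8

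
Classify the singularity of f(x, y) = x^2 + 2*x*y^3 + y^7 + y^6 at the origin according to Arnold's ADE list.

A_6

The Hessian of f at 0 is [[2, 0], [0, 0]] with rank 1, so corank 1. A Groebner basis of the Jacobian ideal J(f) in C{x,y} is {x + y^3, x^2}; counting standard monomials gives mu = 6. Corank 1: A-series; mu = 6 gives A_6.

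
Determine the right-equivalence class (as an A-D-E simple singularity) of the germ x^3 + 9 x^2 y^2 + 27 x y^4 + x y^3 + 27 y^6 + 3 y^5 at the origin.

E7

The Hessian of f at 0 has rank 0. Corank 2; j^3 = x^3 is a perfect cube, so E-series; the 4-jet and mu = 7 give E_7.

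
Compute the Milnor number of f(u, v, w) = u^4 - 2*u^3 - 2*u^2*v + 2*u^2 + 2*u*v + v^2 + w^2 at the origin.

1

The Hessian of f at 0 is [[4, 2, 0], [2, 2, 0], [0, 0, 2]] with rank 3, so corank 0. A Groebner basis of the Jacobian ideal J(f) in C{u,v,w} is {u, v, w}; counting standard monomials gives mu = 1. Corank 0: nondegenerate Morse point, so A_1.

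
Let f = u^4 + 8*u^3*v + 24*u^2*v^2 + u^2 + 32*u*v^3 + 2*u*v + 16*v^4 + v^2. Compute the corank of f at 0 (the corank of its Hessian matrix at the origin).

1

Hessian at 0 has rank 1.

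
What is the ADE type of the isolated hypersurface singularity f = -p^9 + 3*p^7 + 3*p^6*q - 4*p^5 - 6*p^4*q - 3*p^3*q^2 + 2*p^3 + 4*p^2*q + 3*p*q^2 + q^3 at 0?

D4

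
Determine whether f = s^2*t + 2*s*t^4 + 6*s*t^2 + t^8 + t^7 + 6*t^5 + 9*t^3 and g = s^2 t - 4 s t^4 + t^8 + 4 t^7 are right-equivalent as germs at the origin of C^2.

Yes.

The Hessian of f at 0 has rank 0. Corank 2; j^3 = t*(s + 3*t)^2 has shape L^2 M (L != M), so D-series; mu = 9 gives D_9. The Hessian of g at 0 has rank 0. Corank 2; j^3 = s^2*t has shape L^2 M (L != M), so D-series; mu = 9 gives D_9. Both have type D_9, hence right-equivalent.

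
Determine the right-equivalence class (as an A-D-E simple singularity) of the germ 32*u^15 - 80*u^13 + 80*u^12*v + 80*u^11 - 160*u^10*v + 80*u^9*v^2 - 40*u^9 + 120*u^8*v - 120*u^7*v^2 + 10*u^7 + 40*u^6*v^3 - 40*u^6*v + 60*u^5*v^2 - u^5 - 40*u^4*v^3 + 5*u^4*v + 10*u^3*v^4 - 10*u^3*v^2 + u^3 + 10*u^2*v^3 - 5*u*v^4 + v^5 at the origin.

E_{8}

The Hessian of f at 0 has rank 0. Corank 2; j^3 = u^3 is a perfect cube, so E-series; the 5-jet and mu = 8 give E_8.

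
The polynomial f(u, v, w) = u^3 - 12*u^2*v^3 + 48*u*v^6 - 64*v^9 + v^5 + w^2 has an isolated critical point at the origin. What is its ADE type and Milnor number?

Type E_8, Milnor number mu = 8.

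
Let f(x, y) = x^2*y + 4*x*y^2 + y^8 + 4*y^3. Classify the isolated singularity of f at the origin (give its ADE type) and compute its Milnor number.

The Hessian of f at 0 has rank 0. Corank 2; j^3 = y*(x + 2*y)^2 has shape L^2 M (L != M), so D-series; mu = 9 gives D_9.

Type D_9, Milnor number mu = 9.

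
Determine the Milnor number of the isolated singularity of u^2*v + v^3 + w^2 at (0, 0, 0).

4

The Hessian of f at 0 is [[0, 0, 0], [0, 0, 0], [0, 0, 2]] with rank 1, so corank 2. A Groebner basis of the Jacobian ideal J(f) in C{u,v,w} is {v^3, u^2 + 3*v^2, u*v, w}; counting standard monomials gives mu = 4. Corank 2; j^3 = v*(u^2 + v^2) splits into three distinct lines over C (the quadratic factor has nonzero discriminant), so D_4.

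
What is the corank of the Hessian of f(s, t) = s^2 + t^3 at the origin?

Hessian at 0 has rank 1.

1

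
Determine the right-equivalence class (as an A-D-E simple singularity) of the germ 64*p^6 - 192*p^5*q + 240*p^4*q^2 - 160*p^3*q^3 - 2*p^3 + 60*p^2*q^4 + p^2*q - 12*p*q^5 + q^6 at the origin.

D_7

The Hessian of f at 0 has rank 0. Corank 2; j^3 = -p^2*(2*p - q) has shape L^2 M (L != M), so D-series; mu = 7 gives D_7.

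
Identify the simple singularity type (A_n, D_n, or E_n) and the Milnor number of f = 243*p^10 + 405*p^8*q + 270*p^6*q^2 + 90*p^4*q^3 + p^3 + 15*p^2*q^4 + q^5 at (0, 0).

Type E8, Milnor number mu = 8.

The Hessian of f at 0 is [[0, 0], [0, 0]] with rank 0, so corank 2. A Groebner basis of the Jacobian ideal J(f) in C{p,q} is {q^4, p^2}; counting standard monomials gives mu = 8. Corank 2; j^3 = p^3 is a perfect cube, so E-series; the 5-jet and mu = 8 give E_8.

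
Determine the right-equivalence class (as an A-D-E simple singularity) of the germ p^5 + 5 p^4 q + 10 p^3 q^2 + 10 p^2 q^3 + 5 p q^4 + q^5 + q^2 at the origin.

A_4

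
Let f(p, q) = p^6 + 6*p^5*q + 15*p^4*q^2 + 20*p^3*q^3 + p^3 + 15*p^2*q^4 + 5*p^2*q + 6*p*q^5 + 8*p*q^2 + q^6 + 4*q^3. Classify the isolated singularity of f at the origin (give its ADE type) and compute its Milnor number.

The Hessian of f at 0 has rank 0. Corank 2; j^3 = (p + q)*(p + 2*q)^2 has shape L^2 M (L != M), so D-series; mu = 7 gives D_7.

Type D_7, Milnor number mu = 7.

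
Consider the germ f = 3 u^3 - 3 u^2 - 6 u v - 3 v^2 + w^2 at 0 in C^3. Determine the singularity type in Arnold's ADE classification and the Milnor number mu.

Type A_{2}, Milnor number mu = 2.

The Hessian of f at 0 has rank 2. Corank 1: A-series; mu = 2 gives A_2.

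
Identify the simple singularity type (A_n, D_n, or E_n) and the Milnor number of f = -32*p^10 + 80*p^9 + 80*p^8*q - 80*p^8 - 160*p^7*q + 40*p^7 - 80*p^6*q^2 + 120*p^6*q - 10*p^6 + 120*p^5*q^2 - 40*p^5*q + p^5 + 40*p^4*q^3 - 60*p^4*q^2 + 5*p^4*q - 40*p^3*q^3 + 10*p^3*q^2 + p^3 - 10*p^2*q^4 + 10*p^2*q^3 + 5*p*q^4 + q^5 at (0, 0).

Type E8, Milnor number mu = 8.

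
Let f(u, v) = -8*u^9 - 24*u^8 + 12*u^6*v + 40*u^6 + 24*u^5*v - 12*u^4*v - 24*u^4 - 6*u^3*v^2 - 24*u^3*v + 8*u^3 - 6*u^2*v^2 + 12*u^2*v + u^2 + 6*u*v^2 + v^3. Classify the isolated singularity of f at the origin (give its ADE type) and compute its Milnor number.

Type A_{2}, Milnor number mu = 2.

The Hessian of f at 0 has rank 1. Corank 1: A-series; mu = 2 gives A_2.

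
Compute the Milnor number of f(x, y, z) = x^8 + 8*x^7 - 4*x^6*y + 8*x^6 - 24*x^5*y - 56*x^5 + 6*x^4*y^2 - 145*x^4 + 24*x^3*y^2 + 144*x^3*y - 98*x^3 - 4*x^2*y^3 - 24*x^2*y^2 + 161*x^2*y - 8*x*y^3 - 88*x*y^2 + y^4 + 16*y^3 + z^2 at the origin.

5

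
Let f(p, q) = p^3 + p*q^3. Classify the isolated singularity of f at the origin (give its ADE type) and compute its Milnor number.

The Hessian of f at 0 has rank 0. Corank 2; j^3 = p^3 is a perfect cube, so E-series; the 4-jet and mu = 7 give E_7.

Type E_{7}, Milnor number mu = 7.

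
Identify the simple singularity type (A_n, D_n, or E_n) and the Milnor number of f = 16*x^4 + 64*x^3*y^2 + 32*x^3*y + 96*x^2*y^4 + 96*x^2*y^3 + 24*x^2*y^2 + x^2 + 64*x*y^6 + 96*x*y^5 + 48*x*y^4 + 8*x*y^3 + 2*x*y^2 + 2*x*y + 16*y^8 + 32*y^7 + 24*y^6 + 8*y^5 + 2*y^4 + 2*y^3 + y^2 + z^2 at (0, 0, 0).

Type A_{3}, Milnor number mu = 3.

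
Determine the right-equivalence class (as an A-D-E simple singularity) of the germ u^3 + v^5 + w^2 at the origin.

E_8

The Hessian of f at 0 is [[0, 0, 0], [0, 0, 0], [0, 0, 2]] with rank 1, so corank 2. A Groebner basis of the Jacobian ideal J(f) in C{u,v,w} is {v^4, u^2, w}; counting standard monomials gives mu = 8. Corank 2; j^3 = u^3 is a perfect cube, so E-series; the 5-jet and mu = 8 give E_8.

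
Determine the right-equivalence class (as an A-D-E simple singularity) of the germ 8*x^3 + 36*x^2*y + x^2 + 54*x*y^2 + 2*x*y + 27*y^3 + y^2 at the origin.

The Hessian of f at 0 has rank 1. Corank 1: A-series; mu = 2 gives A_2.

A_2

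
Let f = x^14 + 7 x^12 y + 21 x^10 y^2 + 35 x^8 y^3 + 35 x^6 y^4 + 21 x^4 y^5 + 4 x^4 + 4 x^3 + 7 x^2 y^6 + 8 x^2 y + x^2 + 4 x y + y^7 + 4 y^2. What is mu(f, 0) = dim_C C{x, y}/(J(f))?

The Hessian of f at 0 is [[2, 4], [4, 8]] with rank 1, so corank 1. A Groebner basis of the Jacobian ideal J(f) in C{x,y} is {7*x*y/48 - 5*x/384 + y^4 + y^3/3 + 3*y^2/16 - 5*y/192, x*y^2 - x*y/3 + x/48 + 2*y^3/3 - y^2/2 + y/24, x^2 + x/2 + y}; counting standard monomials gives mu = 6. Corank 1: A-series; mu = 6 gives A_6.

6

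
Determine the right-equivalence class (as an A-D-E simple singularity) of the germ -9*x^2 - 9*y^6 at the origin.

A5

The Hessian of f at 0 has rank 1. Corank 1: A-series; mu = 5 gives A_5.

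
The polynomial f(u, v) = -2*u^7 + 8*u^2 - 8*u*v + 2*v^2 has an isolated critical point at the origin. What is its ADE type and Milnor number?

Type A6, Milnor number mu = 6.

The Hessian of f at 0 has rank 1. Corank 1: A-series; mu = 6 gives A_6.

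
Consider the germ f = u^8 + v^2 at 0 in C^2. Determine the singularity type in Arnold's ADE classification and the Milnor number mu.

Type A_{7}, Milnor number mu = 7.

The Hessian of f at 0 has rank 1. Corank 1: A-series; mu = 7 gives A_7.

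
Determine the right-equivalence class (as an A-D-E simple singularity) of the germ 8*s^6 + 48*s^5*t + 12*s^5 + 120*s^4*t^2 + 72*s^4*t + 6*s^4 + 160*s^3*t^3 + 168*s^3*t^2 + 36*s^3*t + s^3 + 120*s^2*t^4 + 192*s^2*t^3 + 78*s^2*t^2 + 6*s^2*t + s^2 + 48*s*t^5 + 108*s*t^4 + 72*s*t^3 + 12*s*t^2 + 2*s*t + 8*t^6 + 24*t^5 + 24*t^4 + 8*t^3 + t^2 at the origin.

A_{2}

The Hessian of f at 0 is [[2, 2], [2, 2]] with rank 1, so corank 1. A Groebner basis of the Jacobian ideal J(f) in C{s,t} is {t^2, s + t}; counting standard monomials gives mu = 2. Corank 1: A-series; mu = 2 gives A_2.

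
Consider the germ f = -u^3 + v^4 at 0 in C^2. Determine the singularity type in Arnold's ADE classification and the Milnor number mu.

Type E_6, Milnor number mu = 6.

The Hessian of f at 0 has rank 0. Corank 2; j^3 = -u^3 is a perfect cube, so E-series; the 4-jet and mu = 6 give E_6.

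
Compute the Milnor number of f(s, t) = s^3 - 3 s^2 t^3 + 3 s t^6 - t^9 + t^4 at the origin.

The Hessian of f at 0 has rank 0. Corank 2; j^3 = s^3 is a perfect cube, so E-series; the 4-jet and mu = 6 give E_6.

6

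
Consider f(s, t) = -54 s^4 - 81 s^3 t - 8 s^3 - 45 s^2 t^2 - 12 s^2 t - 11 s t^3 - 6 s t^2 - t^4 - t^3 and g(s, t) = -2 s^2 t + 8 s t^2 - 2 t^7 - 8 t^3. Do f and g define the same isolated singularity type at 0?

The Hessian of f at 0 is [[0, 0], [0, 0]] with rank 0, so corank 2. A Groebner basis of the Jacobian ideal J(f) in C{s,t} is {256*s^2/3 + 256*s*t/3 + t^4 - 8*t^3/9 + 64*t^2/3, s^3 + 20*s^2/3 + 20*s*t/3 + t^3/18 + 5*t^2/3, s^2*t - 88*s^2/9 - 88*s*t/9 - 4*t^3/27 - 22*t^2/9, 32*s^2/3 + s*t^2 + 32*s*t/3 + 7*t^3/18 + 8*t^2/3}; counting standard monomials gives mu = 7. Corank 2; j^3 = -(2*s + t)^3 is a perfect cube, so E-series; the 4-jet and mu = 7 give E_7. The Hessian of g at 0 is [[0, 0], [0, 0]] with rank 0, so corank 2. A Groebner basis of the Jacobian ideal J(g) in C{s,t} is {s^2/7 + t^6 - 4*t^2/7, s^3 - 8*t^3, s*t - 2*t^2}; counting standard monomials gives mu = 8. Corank 2; j^3 = -2*t*(s - 2*t)^2 has shape L^2 M (L != M), so D-series; mu = 8 gives D_8. f is E_7 but g is D_8, hence not right-equivalent.

No.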